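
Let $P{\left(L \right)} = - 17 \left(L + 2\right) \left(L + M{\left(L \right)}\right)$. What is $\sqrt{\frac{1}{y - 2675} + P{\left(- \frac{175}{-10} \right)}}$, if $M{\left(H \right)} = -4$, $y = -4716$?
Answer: $\frac{i \sqrt{977875826345}}{14782} \approx 66.897 i$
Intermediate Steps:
$P{\left(L \right)} = - 17 \left(-4 + L\right) \left(2 + L\right)$ ($P{\left(L \right)} = - 17 \left(L + 2\right) \left(L - 4\right) = - 17 \left(2 + L\right) \left(-4 + L\right) = - 17 \left(-4 + L\right) \left(2 + L\right)$)
$\sqrt{\frac{1}{y - 2675} + P{\left(- \frac{175}{-10} \right)}} = \sqrt{\frac{1}{-4716 - 2675} + \left(136 - 17 \left(- \frac{175}{-10}\right)^{2} + 34 \left(- \frac{175}{-10}\right)\right)} = \sqrt{\frac{1}{-7391} + \left(136 - 17 \left(\left(-175\right) \left(- \frac{1}{10}\right)\right)^{2} + 34 \left(\left(-175\right) \left(- \frac{1}{10}\right)\right)\right)} = \sqrt{- \frac{1}{7391} + \left(136 - 17 \left(\frac{35}{2}\right)^{2} + 34 \cdot \frac{35}{2}\right)} = \sqrt{- \frac{1}{7391} + \left(136 - \frac{20825}{4} + 595\right)} = \sqrt{- \frac{1}{7391} - \frac{17901}{4}} = \sqrt{- \frac{132306295}{29564}} = \frac{i \sqrt{977875826345}}{14782}$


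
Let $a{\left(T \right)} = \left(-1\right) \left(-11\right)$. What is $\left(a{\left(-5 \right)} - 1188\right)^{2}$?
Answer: $1385329$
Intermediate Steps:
$a{\left(T \right)} = 11$
$\left(a{\left(-5 \right)} - 1188\right)^{2} = \left(11 - 1188\right)^{2} = \left(-1177\right)^{2} = 1385329$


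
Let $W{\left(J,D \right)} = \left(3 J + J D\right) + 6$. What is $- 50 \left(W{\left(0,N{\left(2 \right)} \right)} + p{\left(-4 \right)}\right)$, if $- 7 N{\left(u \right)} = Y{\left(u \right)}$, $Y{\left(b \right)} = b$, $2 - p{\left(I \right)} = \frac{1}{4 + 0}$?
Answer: $- \frac{775}{2} \approx -387.5$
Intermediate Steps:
$p{\left(I \right)} = \frac{7}{4}$ ($p{\left(I \right)} = 2 - \frac{1}{4 + 0} = 2 - \frac{1}{4} = \frac{7}{4}$)
$N{\left(u \right)} = - \frac{u}{7}$
$W{\left(J,D \right)} = 6 + 3 J + D J$ ($W{\left(J,D \right)} = \left(3 J + D J\right) + 6 = 6 + 3 J + D J$)
$- 50 \left(W{\left(0,N{\left(2 \right)} \right)} + p{\left(-4 \right)}\right) = - 50 \left(\left(6 + 3 \cdot 0 + \left(- \frac{1}{7}\right) 2 \cdot 0\right) + \frac{7}{4}\right) = - 50 \left(\left(6 + 0 - 0\right) + \frac{7}{4}\right) = - 50 \left(\left(6 + 0 + 0\right) + \frac{7}{4}\right) = - 50 \left(6 + \frac{7}{4}\right) = \left(-50\right) \frac{31}{4} = - \frac{775}{2}$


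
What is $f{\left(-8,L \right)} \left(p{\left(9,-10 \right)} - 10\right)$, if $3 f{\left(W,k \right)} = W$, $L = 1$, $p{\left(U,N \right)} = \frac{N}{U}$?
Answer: $\frac{800}{27} \approx 29.63$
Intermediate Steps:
$f{\left(W,k \right)} = \frac{W}{3}$
$f{\left(-8,L \right)} \left(p{\left(9,-10 \right)} - 10\right) = \frac{1}{3} \left(-8\right) \left(- \frac{10}{9} - 10\right) = - \frac{8 \left(\left(-10\right) \frac{1}{9} - 10\right)}{3} = - \frac{8 \left(- \frac{10}{9} - 10\right)}{3} = \left(- \frac{8}{3}\right) \left(- \frac{100}{9}\right) = \frac{800}{27}$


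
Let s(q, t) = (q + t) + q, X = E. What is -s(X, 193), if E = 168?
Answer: -529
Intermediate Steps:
X = 168
s(q, t) = t + 2*q
-s(X, 193) = -(193 + 2*168) = -(193 + 336) = -1*529 = -529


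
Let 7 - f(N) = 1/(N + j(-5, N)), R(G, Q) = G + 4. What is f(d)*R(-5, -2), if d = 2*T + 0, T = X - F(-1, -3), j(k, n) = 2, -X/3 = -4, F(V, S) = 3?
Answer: -139/20 ≈ -6.9500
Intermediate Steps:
X = 12 (X = -3*(-4) = 12)
R(G, Q) = 4 + G
T = 9 (T = 12 - 1*3 = 12 - 3 = 9)
d = 18 (d = 2*9 + 0 = 18 + 0 = 18)
f(N) = 7 - 1/(2 + N) (f(N) = 7 - 1/(N + 2) = 7 - 1/(2 + N))
f(d)*R(-5, -2) = ((13 + 7*18)/(2 + 18))*(4 - 5) = ((13 + 126)/20)*(-1) = ((1/20)*139)*(-1) = (139/20)*(-1) = -139/20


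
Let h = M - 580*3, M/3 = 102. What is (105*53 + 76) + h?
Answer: 4207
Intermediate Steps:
M = 306 (M = 3*102 = 306)
h = -1434 (h = 306 - 580*3 = 306 - 29*60 = 306 - 1740 = -1434)
(105*53 + 76) + h = (105*53 + 76) - 1434 = (5565 + 76) - 1434 = 5641 - 1434 = 4207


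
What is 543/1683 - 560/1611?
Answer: -7523/301257 ≈ -0.024972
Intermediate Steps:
543/1683 - 560/1611 = 543*(1/1683) - 560*1/1611 = 181/561 - 560/1611 = -7523/301257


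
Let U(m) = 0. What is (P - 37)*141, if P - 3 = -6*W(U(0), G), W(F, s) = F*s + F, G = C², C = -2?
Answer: -4794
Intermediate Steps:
G = 4 (G = (-2)² = 4)
W(F, s) = F + F*s
P = 3 (P = 3 - 0*(1 + 4) = 3 - 0*5 = 3 - 6*0 = 3 + 0 = 3)
(P - 37)*141 = (3 - 37)*141 = -34*141 = -4794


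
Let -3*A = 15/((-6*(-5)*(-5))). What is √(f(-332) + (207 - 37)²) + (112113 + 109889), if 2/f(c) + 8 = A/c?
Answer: 222002 + 2*√45871574411845/79681 ≈ 2.2217e+5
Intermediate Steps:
A = 1/30 (A = -5/(-6*(-5)*(-5)) = -5/(30*(-5)) = -5/(-150) = -5*(-1)/150 = -⅓*(-⅒) = 1/30 ≈ 0.033333)
f(c) = 2/(-8 + 1/(30*c))
√(f(-332) + (207 - 37)²) + (112113 + 109889) = √(-60*(-332)/(-1 + 240*(-332)) + (207 - 37)²) + (112113 + 109889) = √(-60*(-332)/(-1 - 79680) + 170²) + 222002 = √(-60*(-332)/(-79681) + 28900) + 222002 = √(-60*(-332)*(-1/79681) + 28900) + 222002 = √(-19920/79681 + 28900) + 222002 = √(2302760980/79681) + 222002 = 2*√45871574411845/79681 + 222002 = 222002 + 2*√45871574411845/79681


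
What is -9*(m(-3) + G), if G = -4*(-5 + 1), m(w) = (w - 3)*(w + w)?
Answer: -468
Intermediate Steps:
m(w) = 2*w*(-3 + w) (m(w) = (-3 + w)*(2*w) = 2*w*(-3 + w))
G = 16 (G = -4*(-4) = 16)
-9*(m(-3) + G) = -9*(2*(-3)*(-3 - 3) + 16) = -9*(2*(-3)*(-6) + 16) = -9*(36 + 16) = -9*52 = -468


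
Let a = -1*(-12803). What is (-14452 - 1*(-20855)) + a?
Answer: 19206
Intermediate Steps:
a = 12803
(-14452 - 1*(-20855)) + a = (-14452 - 1*(-20855)) + 12803 = (-14452 + 20855) + 12803 = 6403 + 12803 = 19206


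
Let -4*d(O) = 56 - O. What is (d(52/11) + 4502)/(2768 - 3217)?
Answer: -49381/4939 ≈ -9.9982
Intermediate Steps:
d(O) = -14 + O/4 (d(O) = -(56 - O)/4 = -14 + O/4)
(d(52/11) + 4502)/(2768 - 3217) = ((-14 + (52/11)/4) + 4502)/(2768 - 3217) = ((-14 + (52*(1/11))/4) + 4502)/(-449) = ((-14 + (¼)*(52/11)) + 4502)*(-1/449) = ((-14 + 13/11) + 4502)*(-1/449) = (-141/11 + 4502)*(-1/449) = (49381/11)*(-1/449) = -49381/4939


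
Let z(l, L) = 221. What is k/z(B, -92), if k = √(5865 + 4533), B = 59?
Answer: √10398/221 ≈ 0.46141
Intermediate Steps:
k = √10398 ≈ 101.97
k/z(B, -92) = √10398/221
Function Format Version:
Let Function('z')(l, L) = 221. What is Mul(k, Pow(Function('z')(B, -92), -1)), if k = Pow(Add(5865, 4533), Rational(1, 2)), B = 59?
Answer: Mul(Rational(1, 221), Pow(10398, Rational(1, 2))) ≈ 0.46141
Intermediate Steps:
k = Pow(10398, Rational(1, 2)) ≈ 101.97
Mul(k, Pow(Function('z')(B, -92), -1)) = Mul(Pow(10398, Rational(1, 2)), Pow(221, -1)) = Mul(Pow(10398, Rational(1, 2)), Rational(1, 221)) = Mul(Rational(1, 221), Pow(10398, Rational(1, 2)))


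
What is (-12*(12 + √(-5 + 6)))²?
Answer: 24336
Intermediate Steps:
(-12*(12 + √(-5 + 6)))² = (-12*(12 + √1))² = (-12*(12 + 1))² = (-12*13)² = (-156)² = 24336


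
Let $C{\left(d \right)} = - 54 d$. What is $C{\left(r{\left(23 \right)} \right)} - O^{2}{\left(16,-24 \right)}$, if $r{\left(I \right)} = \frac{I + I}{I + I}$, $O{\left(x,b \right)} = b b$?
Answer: $-331830$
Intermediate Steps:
$O{\left(x,b \right)} = b^{2}$
$r{\left(I \right)} = 1$ ($r{\left(I \right)} = \frac{2 I}{2 I} = 2 I \frac{1}{2 I} = 1$)
$C{\left(r{\left(23 \right)} \right)} - O^{2}{\left(16,-24 \right)} = \left(-54\right) 1 - \left(\left(-24\right)^{2}\right)^{2} = -54 - 576^{2} = -54 - 331776 = -331830$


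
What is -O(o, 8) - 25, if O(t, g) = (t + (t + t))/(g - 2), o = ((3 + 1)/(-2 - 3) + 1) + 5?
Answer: -138/5 ≈ -27.600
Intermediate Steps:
o = 26/5 (o = (4/(-5) + 1) + 5 = (4*(-1/5) + 1) + 5 = (-4/5 + 1) + 5 = 1/5 + 5 = 26/5 ≈ 5.2000)
O(t, g) = 3*t/(-2 + g) (O(t, g) = (t + 2*t)/(-2 + g) = (3*t)/(-2 + g) = 3*t/(-2 + g))
-O(o, 8) - 25 = -3*26/(5*(-2 + 8)) - 25 = -3*26/(5*6) - 25 = -1*13/5 - 25 = -13/5 - 25 = -138/5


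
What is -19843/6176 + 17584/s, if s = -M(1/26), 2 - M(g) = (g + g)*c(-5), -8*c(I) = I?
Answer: -1614043095/179104 ≈ -9011.8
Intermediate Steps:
c(I) = -I/8
M(g) = 2 - 5*g/4 (M(g) = 2 - (g + g)*(-⅛*(-5)) = 2 - 2*g*5/8 = 2 - 5*g/4)
s = -203/104 (s = -(2 - 5/4/26) = -(2 - 5/4*1/26) = -(2 - 5/104) = -1*203/104 = -203/104 ≈ -1.9519)
-19843/6176 + 17584/s = -19843/6176 + 17584/(-203/104) = -19843*1/6176 + 17584*(-104/203) = -19843/6176 - 261248/29 = -1614043095/179104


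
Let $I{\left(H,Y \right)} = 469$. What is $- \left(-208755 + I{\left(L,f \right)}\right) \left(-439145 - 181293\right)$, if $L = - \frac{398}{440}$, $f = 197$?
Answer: $-129228549268$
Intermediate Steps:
$L = - \frac{199}{220}$ ($L = \left(-398\right) \frac{1}{440} = - \frac{199}{220} \approx -0.90455$)
$- \left(-208755 + I{\left(L,f \right)}\right) \left(-439145 - 181293\right) = - \left(-208755 + 469\right) \left(-439145 - 181293\right) = - \left(-208286\right) \left(-620438\right) = \left(-1\right) 129228549268 = -129228549268$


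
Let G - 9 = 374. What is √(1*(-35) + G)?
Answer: 2*√87 ≈ 18.655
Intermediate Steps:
G = 383 (G = 9 + 374 = 383)
√(1*(-35) + G) = √(1*(-35) + 383) = √(-35 + 383) = √348 = 2*√87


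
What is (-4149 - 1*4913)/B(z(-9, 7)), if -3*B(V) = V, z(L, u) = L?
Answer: -9062/3 ≈ -3020.7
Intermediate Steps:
B(V) = -V/3
(-4149 - 1*4913)/B(z(-9, 7)) = (-4149 - 1*4913)/((-⅓*(-9))) = (-4149 - 4913)/3 = -9062*⅓ = -9062/3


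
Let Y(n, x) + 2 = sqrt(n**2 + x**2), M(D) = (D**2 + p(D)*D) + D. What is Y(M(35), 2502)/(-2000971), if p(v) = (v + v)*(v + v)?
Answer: 2/2000971 - 2*sqrt(7463069401)/2000971 ≈ -0.086346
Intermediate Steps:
p(v) = 4*v**2 (p(v) = (2*v)*(2*v) = 4*v**2)
M(D) = D + D**2 + 4*D**3 (M(D) = (D**2 + (4*D**2)*D) + D = (D**2 + 4*D**3) + D = D + D**2 + 4*D**3)
Y(n, x) = -2 + sqrt(n**2 + x**2)
Y(M(35), 2502)/(-2000971) = (-2 + sqrt((35*(1 + 35 + 4*35**2))**2 + 2502**2))/(-2000971) = (-2 + sqrt((35*(1 + 35 + 4*1225))**2 + 6260004))*(-1/2000971) = (-2 + sqrt((35*(1 + 35 + 4900))**2 + 6260004))*(-1/2000971) = (-2 + sqrt((35*4936)**2 + 6260004))*(-1/2000971) = (-2 + sqrt(172760**2 + 6260004))*(-1/2000971) = (-2 + sqrt(29846017600 + 6260004))*(-1/2000971) = (-2 + sqrt(29852277604))*(-1/2000971) = (-2 + 2*sqrt(7463069401))*(-1/2000971) = 2/2000971 - 2*sqrt(7463069401)/2000971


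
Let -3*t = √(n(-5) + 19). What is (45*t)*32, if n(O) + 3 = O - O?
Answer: -1920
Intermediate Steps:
n(O) = -3 (n(O) = -3 + (O - O) = -3 + 0 = -3)
t = -4/3 (t = -√(-3 + 19)/3 = -√16/3 = -⅓*4 = -4/3 ≈ -1.3333)
(45*t)*32 = (45*(-4/3))*32 = -60*32 = -1920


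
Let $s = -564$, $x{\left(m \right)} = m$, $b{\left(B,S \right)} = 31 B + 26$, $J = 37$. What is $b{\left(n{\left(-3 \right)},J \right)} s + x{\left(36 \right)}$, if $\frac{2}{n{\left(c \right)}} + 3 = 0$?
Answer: $-2972$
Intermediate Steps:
$n{\left(c \right)} = - \frac{2}{3}$ ($n{\left(c \right)} = \frac{2}{-3 + 0} = \frac{2}{-3} = 2 \left(- \frac{1}{3}\right) = - \frac{2}{3}$)
$b{\left(B,S \right)} = 26 + 31 B$
$b{\left(n{\left(-3 \right)},J \right)} s + x{\left(36 \right)} = \left(26 + 31 \left(- \frac{2}{3}\right)\right) \left(-564\right) + 36 = \left(26 - \frac{62}{3}\right) \left(-564\right) + 36 = \frac{16}{3} \left(-564\right) + 36 = -3008 + 36 = -2972$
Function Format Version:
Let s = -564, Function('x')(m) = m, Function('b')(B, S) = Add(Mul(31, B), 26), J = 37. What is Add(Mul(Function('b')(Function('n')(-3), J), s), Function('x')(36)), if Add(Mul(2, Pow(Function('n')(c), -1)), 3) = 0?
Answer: -2972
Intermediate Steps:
Function('n')(c) = Rational(-2, 3) (Function('n')(c) = Mul(2, Pow(Add(-3, 0), -1)) = Mul(2, Pow(-3, -1)) = Mul(2, Rational(-1, 3)) = Rational(-2, 3))
Function('b')(B, S) = Add(26, Mul(31, B))
Add(Mul(Function('b')(Function('n')(-3), J), s), Function('x')(36)) = Add(Mul(Add(26, Mul(31, Rational(-2, 3))), -564), 36) = Add(Mul(Add(26, Rational(-62, 3)), -564), 36) = Add(Mul(Rational(16, 3), -564), 36) = Add(-3008, 36) = -2972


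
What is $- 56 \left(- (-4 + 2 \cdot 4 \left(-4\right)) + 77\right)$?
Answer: $-6328$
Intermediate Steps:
$- 56 \left(- (-4 + 2 \cdot 4 \left(-4\right)) + 77\right) = - 56 \left(- (-4 + 8 \left(-4\right)) + 77\right) = - 56 \left(- (-4 - 32) + 77\right) = - 56 \left(\left(-1\right) \left(-36\right) + 77\right) = - 56 \left(36 + 77\right) = \left(-56\right) 113 = -6328$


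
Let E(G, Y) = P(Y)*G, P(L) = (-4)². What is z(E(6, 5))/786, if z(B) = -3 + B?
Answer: 31/262 ≈ 0.11832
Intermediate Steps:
P(L) = 16
E(G, Y) = 16*G
z(E(6, 5))/786 = (-3 + 16*6)/786 = (-3 + 96)*(1/786) = 93*(1/786) = 31/262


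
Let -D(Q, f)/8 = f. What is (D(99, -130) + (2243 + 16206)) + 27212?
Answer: 46701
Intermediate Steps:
D(Q, f) = -8*f
(D(99, -130) + (2243 + 16206)) + 27212 = (-8*(-130) + (2243 + 16206)) + 27212 = (1040 + 18449) + 27212 = 19489 + 27212 = 46701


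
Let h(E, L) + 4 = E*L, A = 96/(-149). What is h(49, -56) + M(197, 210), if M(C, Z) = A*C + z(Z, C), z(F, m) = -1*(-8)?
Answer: -427172/149 ≈ -2866.9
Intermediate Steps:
z(F, m) = 8
A = -96/149 (A = 96*(-1/149) = -96/149 ≈ -0.64430)
M(C, Z) = 8 - 96*C/149 (M(C, Z) = -96*C/149 + 8 = 8 - 96*C/149)
h(E, L) = -4 + E*L
h(49, -56) + M(197, 210) = (-4 + 49*(-56)) + (8 - 96/149*197) = (-4 - 2744) + (8 - 18912/149) = -2748 - 17720/149 = -427172/149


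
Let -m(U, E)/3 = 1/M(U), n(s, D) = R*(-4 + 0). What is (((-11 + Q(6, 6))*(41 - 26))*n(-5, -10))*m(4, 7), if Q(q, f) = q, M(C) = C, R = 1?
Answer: -225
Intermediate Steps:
n(s, D) = -4 (n(s, D) = 1*(-4 + 0) = 1*(-4) = -4)
m(U, E) = -3/U
(((-11 + Q(6, 6))*(41 - 26))*n(-5, -10))*m(4, 7) = (((-11 + 6)*(41 - 26))*(-4))*(-3/4) = (-5*15*(-4))*(-3*¼) = -75*(-4)*(-¾) = 300*(-¾) = -225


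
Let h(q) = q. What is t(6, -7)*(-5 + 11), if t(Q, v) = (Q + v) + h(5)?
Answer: 24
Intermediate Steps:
t(Q, v) = 5 + Q + v (t(Q, v) = (Q + v) + 5 = 5 + Q + v)
t(6, -7)*(-5 + 11) = (5 + 6 - 7)*(-5 + 11) = 4*6 = 24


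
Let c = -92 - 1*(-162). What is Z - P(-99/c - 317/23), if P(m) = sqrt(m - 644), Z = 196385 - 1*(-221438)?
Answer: 417823 - 3*I*sqrt(189856030)/1610 ≈ 4.1782e+5 - 25.675*I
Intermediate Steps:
c = 70 (c = -92 + 162 = 70)
Z = 417823 (Z = 196385 + 221438 = 417823)
P(m) = sqrt(-644 + m)
Z - P(-99/c - 317/23) = 417823 - sqrt(-644 + (-99/70 - 317/23)) = 417823 - sqrt(-644 - 24467/1610) = 417823 - sqrt(-1061307/1610) = 417823 - 3*I*sqrt(189856030)/1610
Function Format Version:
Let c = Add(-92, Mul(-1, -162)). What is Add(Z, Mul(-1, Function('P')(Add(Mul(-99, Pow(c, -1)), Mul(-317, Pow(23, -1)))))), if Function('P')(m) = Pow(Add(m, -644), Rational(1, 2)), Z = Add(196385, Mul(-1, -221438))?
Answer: Add(417823, Mul(Rational(-3, 1610), I, Pow(189856030, Rational(1, 2)))) ≈ Add(4.1782e+5, Mul(-25.675, I))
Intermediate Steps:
c = 70 (c = Add(-92, 162) = 70)
Z = 417823 (Z = Add(196385, 221438) = 417823)
Function('P')(m) = Pow(Add(-644, m), Rational(1, 2))
Add(Z, Mul(-1, Function('P')(Add(Mul(-99, Pow(c, -1)), Mul(-317, Pow(23, -1)))))) = Add(417823, Mul(-1, Pow(Add(-644, Add(Mul(-99, Pow(70, -1)), Mul(-317, Pow(23, -1)))), Rational(1, 2)))) = Add(417823, Mul(-1, Pow(Add(-644, Add(Mul(-99, Rational(1, 70)), Mul(-317, Rational(1, 23)))), Rational(1, 2)))) = Add(417823, Mul(-1, Pow(Add(-644, Add(Rational(-99, 70), Rational(-317, 23))), Rational(1, 2)))) = Add(417823, Mul(-1, Pow(Add(-644, Rational(-24467, 1610)), Rational(1, 2)))) = Add(417823, Mul(-1, Pow(Rational(-1061307, 1610), Rational(1, 2)))) = Add(417823, Mul(-1, Mul(Rational(3, 1610), I, Pow(189856030, Rational(1, 2))))) = Add(417823, Mul(Rational(-3, 1610), I, Pow(189856030, Rational(1, 2))))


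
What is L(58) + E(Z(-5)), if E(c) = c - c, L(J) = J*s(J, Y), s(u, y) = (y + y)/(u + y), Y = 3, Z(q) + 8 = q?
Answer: 348/61 ≈ 5.7049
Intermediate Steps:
Z(q) = -8 + q
s(u, y) = 2*y/(u + y) (s(u, y) = (2*y)/(u + y) = 2*y/(u + y))
L(J) = 6*J/(3 + J) (L(J) = J*(2*3/(J + 3)) = J*(2*3/(3 + J)) = J*(6/(3 + J)) = 6*J/(3 + J))
E(c) = 0
L(58) + E(Z(-5)) = 6*58/(3 + 58) + 0 = 6*58/61 + 0 = 6*58*(1/61) + 0 = 348/61 + 0 = 348/61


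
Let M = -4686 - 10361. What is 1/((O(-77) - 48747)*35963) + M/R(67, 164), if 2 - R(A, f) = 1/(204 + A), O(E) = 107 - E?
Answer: -7121650105265094/944840902429 ≈ -7537.4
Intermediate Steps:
R(A, f) = 2 - 1/(204 + A)
M = -15047
1/((O(-77) - 48747)*35963) + M/R(67, 164) = 1/(((107 - 1*(-77)) - 48747)*35963) - 15047*(204 + 67)/(407 + 2*67) = (1/35963)/((107 + 77) - 48747) - 15047*271/(407 + 134) = (1/35963)/(184 - 48747) - 15047/((1/271)*541) = (1/35963)/(-48563) - 15047/541/271 = -1/48563*1/35963 - 15047*271/541 = -1/1746471169 - 4077737/541 = -7121650105265094/944840902429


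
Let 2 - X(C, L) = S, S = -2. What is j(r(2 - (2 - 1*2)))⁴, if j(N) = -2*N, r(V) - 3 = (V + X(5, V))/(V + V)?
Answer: 6561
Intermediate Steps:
X(C, L) = 4 (X(C, L) = 2 - 1*(-2) = 2 + 2 = 4)
r(V) = 3 + (4 + V)/(2*V) (r(V) = 3 + (V + 4)/(V + V) = 3 + (4 + V)/((2*V)) = 3 + (4 + V)*(1/(2*V)) = 3 + (4 + V)/(2*V))
j(r(2 - (2 - 1*2)))⁴ = (-2*(7/2 + 2/(2 - (2 - 1*2))))⁴ = (-2*(7/2 + 2/(2 - (2 - 2))))⁴ = (-2*(7/2 + 2/(2 - 1*0)))⁴ = (-2*(7/2 + 2/(2 + 0)))⁴ = (-2*(7/2 + 2/2))⁴ = (-2*(7/2 + 2*(½)))⁴ = (-2*(7/2 + 1))⁴ = (-2*9/2)⁴ = (-9)⁴ = 6561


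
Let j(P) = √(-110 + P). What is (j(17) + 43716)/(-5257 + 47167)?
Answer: 7286/6985 + I*√93/41910 ≈ 1.0431 + 0.0002301*I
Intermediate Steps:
(j(17) + 43716)/(-5257 + 47167) = (√(-110 + 17) + 43716)/(-5257 + 47167) = (√(-93) + 43716)/41910 = (I*√93 + 43716)*(1/41910) = (43716 + I*√93)*(1/41910) = 7286/6985 + I*√93/41910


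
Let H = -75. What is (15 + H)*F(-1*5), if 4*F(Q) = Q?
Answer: 75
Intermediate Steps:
F(Q) = Q/4
(15 + H)*F(-1*5) = (15 - 75)*((-1*5)/4) = -15*(-5) = -60*(-5/4) = 75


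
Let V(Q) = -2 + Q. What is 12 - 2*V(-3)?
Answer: 22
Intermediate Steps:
12 - 2*V(-3) = 12 - 2*(-2 - 3) = 12 - 2*(-5) = 12 + 10 = 22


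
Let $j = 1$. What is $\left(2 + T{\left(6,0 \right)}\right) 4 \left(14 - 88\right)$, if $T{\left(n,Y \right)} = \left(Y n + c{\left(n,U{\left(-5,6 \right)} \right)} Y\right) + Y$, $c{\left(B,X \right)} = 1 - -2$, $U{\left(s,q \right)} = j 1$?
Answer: $-592$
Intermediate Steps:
$U{\left(s,q \right)} = 1$ ($U{\left(s,q \right)} = 1 \cdot 1 = 1$)
$c{\left(B,X \right)} = 3$ ($c{\left(B,X \right)} = 1 + 2 = 3$)
$T{\left(n,Y \right)} = 4 Y + Y n$ ($T{\left(n,Y \right)} = \left(Y n + 3 Y\right) + Y = \left(3 Y + Y n\right) + Y = 4 Y + Y n$)
$\left(2 + T{\left(6,0 \right)}\right) 4 \left(14 - 88\right) = \left(2 + 0 \left(4 + 6\right)\right) 4 \left(14 - 88\right) = \left(2 + 0 \cdot 10\right) 4 \left(-74\right) = \left(2 + 0\right) 4 \left(-74\right) = 2 \cdot 4 \left(-74\right) = 8 \left(-74\right) = -592$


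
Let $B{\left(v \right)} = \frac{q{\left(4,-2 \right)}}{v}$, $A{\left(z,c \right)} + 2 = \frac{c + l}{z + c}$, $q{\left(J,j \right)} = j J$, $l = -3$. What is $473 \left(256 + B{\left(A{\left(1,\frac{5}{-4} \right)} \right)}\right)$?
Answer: $\frac{1812536}{15} \approx 1.2084 \cdot 10^{5}$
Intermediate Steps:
$q{\left(J,j \right)} = J j$
$A{\left(z,c \right)} = -2 + \frac{-3 + c}{c + z}$ ($A{\left(z,c \right)} = -2 + \frac{c - 3}{z + c} = -2 + \frac{-3 + c}{c + z}$)
$B{\left(v \right)} = - \frac{8}{v}$ ($B{\left(v \right)} = \frac{4 \left(-2\right)}{v} = - \frac{8}{v}$)
$473 \left(256 + B{\left(A{\left(1,\frac{5}{-4} \right)} \right)}\right) = 473 \left(256 - \frac{8}{\frac{1}{\frac{5}{-4} + 1} \left(-3 - \frac{5}{-4} - 2\right)}\right) = 473 \left(256 - \frac{8}{\frac{1}{5 \left(- \frac{1}{4}\right) + 1} \left(-3 - 5 \left(- \frac{1}{4}\right) - 2\right)}\right) = 473 \left(256 - \frac{8}{\frac{1}{- \frac{5}{4} + 1} \left(-3 - - \frac{5}{4} - 2\right)}\right) = 473 \left(256 - \frac{8}{\frac{1}{- \frac{1}{4}} \left(-3 + \frac{5}{4} - 2\right)}\right) = 473 \left(256 - \frac{8}{\left(-4\right) \left(- \frac{15}{4}\right)}\right) = 473 \left(256 - \frac{8}{15}\right) = 473 \cdot \frac{3832}{15} = \frac{1812536}{15}$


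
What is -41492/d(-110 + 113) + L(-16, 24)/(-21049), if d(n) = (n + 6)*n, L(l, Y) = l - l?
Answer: -41492/27 ≈ -1536.7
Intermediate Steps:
L(l, Y) = 0
d(n) = n*(6 + n) (d(n) = (6 + n)*n = n*(6 + n))
-41492/d(-110 + 113) + L(-16, 24)/(-21049) = -41492*1/((-110 + 113)*(6 + (-110 + 113))) + 0/(-21049) = -41492*1/(3*(6 + 3)) + 0*(-1/21049) = -41492/(3*9) + 0 = -41492/27 + 0 = -41492/27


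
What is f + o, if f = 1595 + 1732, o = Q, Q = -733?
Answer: 2594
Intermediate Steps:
o = -733
f = 3327
f + o = 3327 - 733 = 2594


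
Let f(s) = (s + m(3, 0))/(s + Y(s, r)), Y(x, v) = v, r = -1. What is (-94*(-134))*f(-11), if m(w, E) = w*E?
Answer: 34639/3 ≈ 11546.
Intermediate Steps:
m(w, E) = E*w
f(s) = s/(-1 + s) (f(s) = (s + 0*3)/(s - 1) = (s + 0)/(-1 + s) = s/(-1 + s))
(-94*(-134))*f(-11) = (-94*(-134))*(-11/(-1 - 11)) = 12596*(-11/(-12)) = 12596*(-11*(-1/12)) = 12596*(11/12) = 34639/3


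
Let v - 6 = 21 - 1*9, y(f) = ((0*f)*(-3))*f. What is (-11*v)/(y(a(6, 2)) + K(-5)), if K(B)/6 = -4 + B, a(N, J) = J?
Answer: 11/3 ≈ 3.6667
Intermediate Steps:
K(B) = -24 + 6*B (K(B) = 6*(-4 + B) = -24 + 6*B)
y(f) = 0 (y(f) = (0*(-3))*f = 0*f = 0)
v = 18 (v = 6 + (21 - 1*9) = 6 + (21 - 9) = 6 + 12 = 18)
(-11*v)/(y(a(6, 2)) + K(-5)) = (-11*18)/(0 + (-24 + 6*(-5))) = -198/(0 + (-24 - 30)) = -198/(0 - 54) = -198/(-54) = -198*(-1/54) = 11/3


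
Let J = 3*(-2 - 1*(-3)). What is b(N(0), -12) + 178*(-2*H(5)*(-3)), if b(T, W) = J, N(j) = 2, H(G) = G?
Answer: 5343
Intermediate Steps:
J = 3 (J = 3*(-2 + 3) = 3*1 = 3)
b(T, W) = 3
b(N(0), -12) + 178*(-2*H(5)*(-3)) = 3 + 178*(-2*5*(-3)) = 3 + 178*(-10*(-3)) = 3 + 178*30 = 3 + 5340 = 5343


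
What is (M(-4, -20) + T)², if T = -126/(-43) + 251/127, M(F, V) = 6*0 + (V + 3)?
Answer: 4361545764/29822521 ≈ 146.25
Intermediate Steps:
M(F, V) = 3 + V (M(F, V) = 0 + (3 + V) = 3 + V)
T = 26795/5461 (T = -126*(-1/43) + 251*(1/127) = 126/43 + 251/127 = 26795/5461 ≈ 4.9066)
(M(-4, -20) + T)² = ((3 - 20) + 26795/5461)² = (-17 + 26795/5461)² = (-66042/5461)² = 4361545764/29822521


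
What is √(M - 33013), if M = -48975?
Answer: 2*I*√20497 ≈ 286.34*I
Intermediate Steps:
√(M - 33013) = √(-48975 - 33013) = √(-81988) = 2*I*√20497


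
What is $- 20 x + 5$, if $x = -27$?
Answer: $545$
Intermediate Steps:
$- 20 x + 5 = \left(-20\right) \left(-27\right) + 5 = 540 + 5 = 545$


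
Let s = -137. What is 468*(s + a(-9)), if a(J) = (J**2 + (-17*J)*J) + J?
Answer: -674856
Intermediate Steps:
a(J) = J - 16*J**2 (a(J) = (J**2 - 17*J**2) + J = -16*J**2 + J = J - 16*J**2)
468*(s + a(-9)) = 468*(-137 - 9*(1 - 16*(-9))) = 468*(-137 - 9*(1 + 144)) = 468*(-137 - 9*145) = 468*(-137 - 1305) = 468*(-1442) = -674856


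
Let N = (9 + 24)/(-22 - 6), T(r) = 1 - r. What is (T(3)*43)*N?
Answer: 1419/14 ≈ 101.36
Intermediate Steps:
N = -33/28 (N = 33/(-28) = 33*(-1/28) = -33/28 ≈ -1.1786)
(T(3)*43)*N = ((1 - 1*3)*43)*(-33/28) = ((1 - 3)*43)*(-33/28) = -2*43*(-33/28) = -86*(-33/28) = 1419/14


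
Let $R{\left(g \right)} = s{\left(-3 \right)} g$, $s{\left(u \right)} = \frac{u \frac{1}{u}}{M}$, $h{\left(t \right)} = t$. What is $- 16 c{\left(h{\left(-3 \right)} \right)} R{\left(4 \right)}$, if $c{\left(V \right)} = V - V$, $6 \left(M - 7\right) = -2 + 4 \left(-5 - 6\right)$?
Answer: $0$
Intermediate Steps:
$M = - \frac{2}{3}$ ($M = 7 + \frac{-2 + 4 \left(-5 - 6\right)}{6} = 7 + \frac{-2 + 4 \left(-11\right)}{6} = 7 + \frac{-2 - 44}{6} = 7 + \frac{1}{6} \left(-46\right) = 7 - \frac{23}{3} = - \frac{2}{3} \approx -0.66667$)
$c{\left(V \right)} = 0$
$s{\left(u \right)} = - \frac{3}{2}$ ($s{\left(u \right)} = \frac{u \frac{1}{u}}{- \frac{2}{3}} = 1 \left(- \frac{3}{2}\right) = - \frac{3}{2}$)
$R{\left(g \right)} = - \frac{3 g}{2}$
$- 16 c{\left(h{\left(-3 \right)} \right)} R{\left(4 \right)} = \left(-16\right) 0 \left(\left(- \frac{3}{2}\right) 4\right) = 0 \left(-6\right) = 0$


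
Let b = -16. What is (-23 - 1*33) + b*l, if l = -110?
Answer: 1704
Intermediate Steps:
(-23 - 1*33) + b*l = (-23 - 1*33) - 16*(-110) = (-23 - 33) + 1760 = -56 + 1760 = 1704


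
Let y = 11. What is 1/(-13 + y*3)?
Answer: 1/20 ≈ 0.050000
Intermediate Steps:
1/(-13 + y*3) = 1/(-13 + 11*3) = 1/(-13 + 33) = 1/20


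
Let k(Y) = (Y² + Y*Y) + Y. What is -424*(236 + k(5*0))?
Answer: -100064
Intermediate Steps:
k(Y) = Y + 2*Y² (k(Y) = (Y² + Y²) + Y = 2*Y² + Y = Y + 2*Y²)
-424*(236 + k(5*0)) = -424*(236 + (5*0)*(1 + 2*(5*0))) = -424*(236 + 0*(1 + 2*0)) = -424*(236 + 0*(1 + 0)) = -424*(236 + 0*1) = -424*(236 + 0) = -424*236 = -100064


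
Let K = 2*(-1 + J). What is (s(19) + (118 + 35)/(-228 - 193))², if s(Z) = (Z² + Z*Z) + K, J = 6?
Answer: 94875704361/177241 ≈ 5.3529e+5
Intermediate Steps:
K = 10 (K = 2*(-1 + 6) = 2*5 = 10)
s(Z) = 10 + 2*Z² (s(Z) = (Z² + Z*Z) + 10 = (Z² + Z²) + 10 = 2*Z² + 10 = 10 + 2*Z²)
(s(19) + (118 + 35)/(-228 - 193))² = ((10 + 2*19²) + (118 + 35)/(-228 - 193))² = ((10 + 2*361) + 153/(-421))² = ((10 + 722) + 153*(-1/421))² = (732 - 153/421)² = (308019/421)² = 94875704361/177241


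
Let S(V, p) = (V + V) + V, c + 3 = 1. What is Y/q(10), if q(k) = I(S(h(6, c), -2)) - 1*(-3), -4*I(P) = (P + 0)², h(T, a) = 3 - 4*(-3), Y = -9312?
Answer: 12416/671 ≈ 18.504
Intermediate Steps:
c = -2 (c = -3 + 1 = -2)
h(T, a) = 15 (h(T, a) = 3 + 12 = 15)
S(V, p) = 3*V (S(V, p) = 2*V + V = 3*V)
I(P) = -P²/4 (I(P) = -(P + 0)²/4 = -P²/4)
q(k) = -2013/4 (q(k) = -(3*15)²/4 - 1*(-3) = -¼*45² + 3 = -¼*2025 + 3 = -2025/4 + 3 = -2013/4)
Y/q(10) = -9312/(-2013/4) = -9312*(-4/2013) = 12416/671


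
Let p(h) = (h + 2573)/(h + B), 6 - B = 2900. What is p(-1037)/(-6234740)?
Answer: 384/6127190735 ≈ 6.2671e-8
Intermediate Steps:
B = -2894 (B = 6 - 1*2900 = 6 - 2900 = -2894)
p(h) = (2573 + h)/(-2894 + h) (p(h) = (h + 2573)/(h - 2894) = (2573 + h)/(-2894 + h))
p(-1037)/(-6234740) = ((2573 - 1037)/(-2894 - 1037))/(-6234740) = (1536/(-3931))*(-1/6234740) = -1/3931*1536*(-1/6234740) = -1536/3931*(-1/6234740) = 384/6127190735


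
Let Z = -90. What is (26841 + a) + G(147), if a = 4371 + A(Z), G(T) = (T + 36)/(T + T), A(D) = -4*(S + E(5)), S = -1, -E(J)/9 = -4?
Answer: 3045117/98 ≈ 31073.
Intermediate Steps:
E(J) = 36 (E(J) = -9*(-4) = 36)
A(D) = -140 (A(D) = -4*(-1 + 36) = -4*35 = -140)
G(T) = (36 + T)/(2*T) (G(T) = (36 + T)/((2*T)) = (36 + T)*(1/(2*T)) = (36 + T)/(2*T))
a = 4231 (a = 4371 - 140 = 4231)
(26841 + a) + G(147) = (26841 + 4231) + (½)*(36 + 147)/147 = 31072 + (½)*(1/147)*183 = 31072 + 61/98 = 3045117/98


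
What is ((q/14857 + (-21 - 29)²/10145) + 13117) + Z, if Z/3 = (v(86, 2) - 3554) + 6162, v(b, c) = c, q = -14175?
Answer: 631422903216/30144853 ≈ 20946.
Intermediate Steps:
Z = 7830 (Z = 3*((2 - 3554) + 6162) = 3*(-3552 + 6162) = 3*2610 = 7830)
((q/14857 + (-21 - 29)²/10145) + 13117) + Z = ((-14175/14857 + (-21 - 29)²/10145) + 13117) + 7830 = ((-14175*1/14857 + (-50)²*(1/10145)) + 13117) + 7830 = ((-14175/14857 + 2500*(1/10145)) + 13117) + 7830 = ((-14175/14857 + 500/2029) + 13117) + 7830 = (-21332575/30144853 + 13117) + 7830 = 395388704226/30144853 + 7830 = 631422903216/30144853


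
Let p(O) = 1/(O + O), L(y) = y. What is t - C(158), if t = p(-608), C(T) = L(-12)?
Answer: 14591/1216 ≈ 11.999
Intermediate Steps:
p(O) = 1/(2*O)
C(T) = -12
t = -1/1216 (t = (½)/(-608) = (½)*(-1/608) = -1/1216 ≈ -0.00082237)
t - C(158) = -1/1216 - 1*(-12) = -1/1216 + 12 = 14591/1216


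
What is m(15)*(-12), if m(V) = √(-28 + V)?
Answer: -12*I*√13 ≈ -43.267*I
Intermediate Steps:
m(15)*(-12) = √(-28 + 15)*(-12) = √(-13)*(-12) = (I*√13)*(-12) = -12*I*√13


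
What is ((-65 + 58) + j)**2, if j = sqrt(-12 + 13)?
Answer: 36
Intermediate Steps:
j = 1 (j = sqrt(1) = 1)
((-65 + 58) + j)**2 = ((-65 + 58) + 1)**2 = (-7 + 1)**2 = (-6)**2 = 36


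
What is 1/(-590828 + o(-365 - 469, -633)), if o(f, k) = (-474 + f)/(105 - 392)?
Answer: -287/169566328 ≈ -1.6926e-6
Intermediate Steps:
o(f, k) = 474/287 - f/287 (o(f, k) = (-474 + f)/(-287) = (-474 + f)*(-1/287) = 474/287 - f/287)
1/(-590828 + o(-365 - 469, -633)) = 1/(-590828 + (474/287 - (-365 - 469)/287)) = 1/(-590828 + (474/287 - 1/287*(-834))) = 1/(-590828 + (474/287 + 834/287)) = 1/(-590828 + 1308/287) = 1/(-169566328/287) = -287/169566328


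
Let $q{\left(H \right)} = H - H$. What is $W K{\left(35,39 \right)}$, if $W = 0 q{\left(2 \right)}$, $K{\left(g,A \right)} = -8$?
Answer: $0$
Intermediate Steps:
$q{\left(H \right)} = 0$
$W = 0$ ($W = 0 \cdot 0 = 0$)
$W K{\left(35,39 \right)} = 0 \left(-8\right) = 0$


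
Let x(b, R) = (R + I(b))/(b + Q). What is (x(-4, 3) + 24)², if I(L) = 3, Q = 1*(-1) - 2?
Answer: 26244/49 ≈ 535.59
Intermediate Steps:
Q = -3 (Q = -1 - 2 = -3)
x(b, R) = (3 + R)/(-3 + b) (x(b, R) = (R + 3)/(b - 3) = (3 + R)/(-3 + b))
(x(-4, 3) + 24)² = ((3 + 3)/(-3 - 4) + 24)² = (6/(-7) + 24)² = (-⅐*6 + 24)² = (-6/7 + 24)² = (162/7)² = 26244/49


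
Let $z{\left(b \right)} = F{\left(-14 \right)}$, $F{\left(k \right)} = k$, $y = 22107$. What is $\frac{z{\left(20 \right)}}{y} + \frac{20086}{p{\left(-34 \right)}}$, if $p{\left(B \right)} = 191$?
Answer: $\frac{444038528}{4222437} \approx 105.16$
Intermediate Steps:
$z{\left(b \right)} = -14$
$\frac{z{\left(20 \right)}}{y} + \frac{20086}{p{\left(-34 \right)}} = - \frac{14}{22107} + \frac{20086}{191} = \frac{444038528}{4222437}$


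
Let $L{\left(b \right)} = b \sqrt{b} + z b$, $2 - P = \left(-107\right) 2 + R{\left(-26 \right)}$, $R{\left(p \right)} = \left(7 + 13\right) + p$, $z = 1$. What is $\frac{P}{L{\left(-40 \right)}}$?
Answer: $- \frac{111}{820} + \frac{111 i \sqrt{10}}{410} \approx -0.13537 + 0.85613 i$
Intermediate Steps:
$R{\left(p \right)} = 20 + p$
$P = 222$ ($P = 2 - \left(\left(-107\right) 2 + \left(20 - 26\right)\right) = 2 - \left(-214 - 6\right) = 2 - -220 = 2 + 220 = 222$)
$L{\left(b \right)} = b + b^{\frac{3}{2}}$ ($L{\left(b \right)} = b \sqrt{b} + 1 b = b^{\frac{3}{2}} + b = b + b^{\frac{3}{2}}$)
$\frac{P}{L{\left(-40 \right)}} = \frac{222}{-40 + \left(-40\right)^{\frac{3}{2}}} = \frac{222}{-40 - 80 i \sqrt{10}}$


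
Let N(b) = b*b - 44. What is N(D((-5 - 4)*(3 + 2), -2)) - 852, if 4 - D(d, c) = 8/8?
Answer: -887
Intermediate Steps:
D(d, c) = 3 (D(d, c) = 4 - 8/8 = 4 - 1*1 = 4 - 1 = 3)
N(b) = -44 + b² (N(b) = b² - 44 = -44 + b²)
N(D((-5 - 4)*(3 + 2), -2)) - 852 = (-44 + 3²) - 852 = (-44 + 9) - 852 = -35 - 852 = -887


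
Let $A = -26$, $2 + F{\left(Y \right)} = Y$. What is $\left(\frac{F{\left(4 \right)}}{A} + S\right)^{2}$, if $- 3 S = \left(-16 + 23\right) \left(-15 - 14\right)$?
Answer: $\frac{6948496}{1521} \approx 4568.4$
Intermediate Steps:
$F{\left(Y \right)} = -2 + Y$
$S = \frac{203}{3}$ ($S = - \frac{\left(-16 + 23\right) \left(-15 - 14\right)}{3} = - \frac{7 \left(-15 - 14\right)}{3} = - \frac{7 \left(-29\right)}{3} = \left(- \frac{1}{3}\right) \left(-203\right) = \frac{203}{3} \approx 67.667$)
$\left(\frac{F{\left(4 \right)}}{A} + S\right)^{2} = \left(\frac{-2 + 4}{-26} + \frac{203}{3}\right)^{2} = \left(2 \left(- \frac{1}{26}\right) + \frac{203}{3}\right)^{2} = \left(- \frac{1}{13} + \frac{203}{3}\right)^{2} = \left(\frac{2636}{39}\right)^{2} = \frac{6948496}{1521}$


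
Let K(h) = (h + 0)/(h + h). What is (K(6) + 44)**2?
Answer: 7921/4 ≈ 1980.3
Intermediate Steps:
K(h) = 1/2 (K(h) = h/((2*h)) = h*(1/(2*h)) = 1/2)
(K(6) + 44)**2 = (1/2 + 44)**2 = (89/2)**2 = 7921/4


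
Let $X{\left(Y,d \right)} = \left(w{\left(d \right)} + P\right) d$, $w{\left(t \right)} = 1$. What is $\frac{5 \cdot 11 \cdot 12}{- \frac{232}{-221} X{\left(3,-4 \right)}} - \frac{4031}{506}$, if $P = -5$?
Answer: $\frac{7355261}{234784} \approx 31.328$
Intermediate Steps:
$X{\left(Y,d \right)} = - 4 d$ ($X{\left(Y,d \right)} = \left(1 - 5\right) d = - 4 d$)
$\frac{5 \cdot 11 \cdot 12}{- \frac{232}{-221} X{\left(3,-4 \right)}} - \frac{4031}{506} = \frac{5 \cdot 11 \cdot 12}{- \frac{232}{-221} \left(\left(-4\right) \left(-4\right)\right)} - \frac{4031}{506} = \frac{55 \cdot 12}{\left(-232\right) \left(- \frac{1}{221}\right) 16} - \frac{4031}{506} = \frac{660}{\frac{232}{221} \cdot 16} - \frac{4031}{506} = \frac{660}{\frac{3712}{221}} - \frac{4031}{506} = 660 \cdot \frac{221}{3712} - \frac{4031}{506} = \frac{36465}{928} - \frac{4031}{506} = \frac{7355261}{234784}$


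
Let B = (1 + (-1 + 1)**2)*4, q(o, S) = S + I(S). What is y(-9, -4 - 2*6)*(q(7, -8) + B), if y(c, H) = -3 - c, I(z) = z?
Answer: -72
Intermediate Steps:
q(o, S) = 2*S (q(o, S) = S + S = 2*S)
B = 4 (B = (1 + 0**2)*4 = (1 + 0)*4 = 1*4 = 4)
y(-9, -4 - 2*6)*(q(7, -8) + B) = (-3 - 1*(-9))*(2*(-8) + 4) = (-3 + 9)*(-16 + 4) = 6*(-12) = -72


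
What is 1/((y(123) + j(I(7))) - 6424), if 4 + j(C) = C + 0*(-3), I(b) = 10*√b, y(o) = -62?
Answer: -649/4211940 - √7/4211940 ≈ -0.00015471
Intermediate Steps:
j(C) = -4 + C (j(C) = -4 + (C + 0*(-3)) = -4 + (C + 0) = -4 + C)
1/((y(123) + j(I(7))) - 6424) = 1/((-62 + (-4 + 10*√7)) - 6424) = 1/((-66 + 10*√7) - 6424) = 1/(-6490 + 10*√7)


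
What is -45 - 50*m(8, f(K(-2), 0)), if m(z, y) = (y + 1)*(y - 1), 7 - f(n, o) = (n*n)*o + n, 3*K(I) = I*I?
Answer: -14405/9 ≈ -1600.6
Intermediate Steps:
K(I) = I²/3 (K(I) = (I*I)/3 = I²/3)
f(n, o) = 7 - n - o*n² (f(n, o) = 7 - ((n*n)*o + n) = 7 - (n²*o + n) = 7 - (o*n² + n) = 7 - (n + o*n²) = 7 + (-n - o*n²) = 7 - n - o*n²)
m(z, y) = (1 + y)*(-1 + y)
-45 - 50*m(8, f(K(-2), 0)) = -45 - 50*(-1 + (7 - (-2)²/3 - 1*0*((⅓)*(-2)²)²)²) = -45 - 50*(-1 + (7 - 4/3 - 1*0*((⅓)*4)²)²) = -45 - 50*(-1 + (7 - 1*4/3 - 1*0*(4/3)²)²) = -45 - 50*(-1 + (7 - 4/3 - 1*0*16/9)²) = -45 - 50*(-1 + (7 - 4/3 + 0)²) = -45 - 50*(-1 + (17/3)²) = -45 - 50*(-1 + 289/9) = -45 - 50*280/9 = -45 - 14000/9 = -14405/9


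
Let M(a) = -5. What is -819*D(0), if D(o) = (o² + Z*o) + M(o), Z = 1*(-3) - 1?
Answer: 4095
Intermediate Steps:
Z = -4 (Z = -3 - 1 = -4)
D(o) = -5 + o² - 4*o (D(o) = (o² - 4*o) - 5 = -5 + o² - 4*o)
-819*D(0) = -819*(-5 + 0² - 4*0) = -819*(-5 + 0 + 0) = -819*(-5) = 4095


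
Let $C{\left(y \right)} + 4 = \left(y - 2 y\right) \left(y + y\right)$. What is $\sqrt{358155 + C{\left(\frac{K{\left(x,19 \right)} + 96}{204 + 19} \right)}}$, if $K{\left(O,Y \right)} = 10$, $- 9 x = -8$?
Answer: $\frac{\sqrt{17810468607}}{223} \approx 598.46$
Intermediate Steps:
$x = \frac{8}{9}$ ($x = \left(- \frac{1}{9}\right) \left(-8\right) = \frac{8}{9} \approx 0.88889$)
$C{\left(y \right)} = -4 - 2 y^{2}$ ($C{\left(y \right)} = -4 + \left(y - 2 y\right) \left(y + y\right) = -4 + - y 2 y = -4 - 2 y^{2}$)
$\sqrt{358155 + C{\left(\frac{K{\left(x,19 \right)} + 96}{204 + 19} \right)}} = \sqrt{358155 - \left(4 + 2 \left(\frac{10 + 96}{204 + 19}\right)^{2}\right)} = \sqrt{358155 - \left(4 + 2 \left(\frac{106}{223}\right)^{2}\right)} = \sqrt{358155 - \frac{221388}{49729}} = \sqrt{\frac{17810468607}{49729}} = \frac{\sqrt{17810468607}}{223}$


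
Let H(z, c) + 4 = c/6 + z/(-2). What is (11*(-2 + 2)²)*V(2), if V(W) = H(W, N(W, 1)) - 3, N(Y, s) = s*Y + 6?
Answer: 0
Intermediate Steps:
N(Y, s) = 6 + Y*s (N(Y, s) = Y*s + 6 = 6 + Y*s)
H(z, c) = -4 - z/2 + c/6 (H(z, c) = -4 + (c/6 + z/(-2)) = -4 + (c*(⅙) + z*(-½)) = -4 + (c/6 - z/2) = -4 + (-z/2 + c/6) = -4 - z/2 + c/6)
V(W) = -6 - W/3 (V(W) = (-4 - W/2 + (6 + W*1)/6) - 3 = (-4 - W/2 + (6 + W)/6) - 3 = (-4 - W/2 + (1 + W/6)) - 3 = (-3 - W/3) - 3 = -6 - W/3)
(11*(-2 + 2)²)*V(2) = (11*(-2 + 2)²)*(-6 - ⅓*2) = (11*0²)*(-6 - ⅔) = (11*0)*(-20/3) = 0*(-20/3) = 0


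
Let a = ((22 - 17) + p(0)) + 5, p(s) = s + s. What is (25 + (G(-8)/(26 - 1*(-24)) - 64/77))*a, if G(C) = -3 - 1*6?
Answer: 92357/385 ≈ 239.89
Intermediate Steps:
p(s) = 2*s
a = 10 (a = ((22 - 17) + 2*0) + 5 = (5 + 0) + 5 = 5 + 5 = 10)
G(C) = -9 (G(C) = -3 - 6 = -9)
(25 + (G(-8)/(26 - 1*(-24)) - 64/77))*a = (25 + (-9/(26 - 1*(-24)) - 64/77))*10 = (25 + (-9/(26 + 24) - 64*1/77))*10 = (25 + (-9/50 - 64/77))*10 = (25 - 3893/3850)*10 = (92357/3850)*10 = 92357/385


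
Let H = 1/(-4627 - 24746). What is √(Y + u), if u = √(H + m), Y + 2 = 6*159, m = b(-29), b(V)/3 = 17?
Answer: √(821360018808 + 29373*√44001400206)/29373 ≈ 30.970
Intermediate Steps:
b(V) = 51 (b(V) = 3*17 = 51)
m = 51
H = -1/29373 (H = 1/(-29373) = -1/29373 ≈ -3.4045e-5)
Y = 952 (Y = -2 + 6*159 = -2 + 954 = 952)
u = √44001400206/29373 (u = √(-1/29373 + 51) = √(1498022/29373) = √44001400206/29373 ≈ 7.1414)
√(Y + u) = √(952 + √44001400206/29373)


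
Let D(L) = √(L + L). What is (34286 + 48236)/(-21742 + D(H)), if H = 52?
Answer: -448548331/118178615 - 41261*√26/118178615 ≈ -3.7973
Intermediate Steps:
D(L) = √2*√L (D(L) = √(2*L) = √2*√L)
(34286 + 48236)/(-21742 + D(H)) = (34286 + 48236)/(-21742 + √2*√52) = 82522/(-21742 + √2*(2*√13)) = 82522/(-21742 + 2*√26)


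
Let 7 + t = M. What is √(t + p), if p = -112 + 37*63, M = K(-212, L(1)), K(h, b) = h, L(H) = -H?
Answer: 20*√5 ≈ 44.721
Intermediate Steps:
M = -212
t = -219 (t = -7 - 212 = -219)
p = 2219 (p = -112 + 2331 = 2219)
√(t + p) = √(-219 + 2219) = √2000 = 20*√5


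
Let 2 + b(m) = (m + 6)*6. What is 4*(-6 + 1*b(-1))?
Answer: 88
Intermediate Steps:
b(m) = 34 + 6*m (b(m) = -2 + (m + 6)*6 = -2 + (6 + m)*6 = -2 + (36 + 6*m) = 34 + 6*m)
4*(-6 + 1*b(-1)) = 4*(-6 + 1*(34 + 6*(-1))) = 4*(-6 + 1*(34 - 6)) = 4*(-6 + 1*28) = 4*(-6 + 28) = 4*22 = 88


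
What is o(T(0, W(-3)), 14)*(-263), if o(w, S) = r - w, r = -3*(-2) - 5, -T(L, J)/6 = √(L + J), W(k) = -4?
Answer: -263 - 3156*I ≈ -263.0 - 3156.0*I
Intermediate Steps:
T(L, J) = -6*√(J + L) (T(L, J) = -6*√(L + J) = -6*√(J + L))
r = 1 (r = 6 - 5 = 1)
o(w, S) = 1 - w
o(T(0, W(-3)), 14)*(-263) = (1 - (-6)*√(-4 + 0))*(-263) = (1 - (-6)*√(-4))*(-263) = (1 - (-6)*2*I)*(-263) = (1 - (-12)*I)*(-263) = (1 + 12*I)*(-263) = -263 - 3156*I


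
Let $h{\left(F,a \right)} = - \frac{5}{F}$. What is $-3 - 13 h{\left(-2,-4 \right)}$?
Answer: $- \frac{71}{2} \approx -35.5$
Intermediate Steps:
$-3 - 13 h{\left(-2,-4 \right)} = -3 - 13 \left(- \frac{5}{-2}\right) = -3 - 13 \left(\left(-5\right) \left(- \frac{1}{2}\right)\right) = -3 - \frac{65}{2} = - \frac{71}{2}$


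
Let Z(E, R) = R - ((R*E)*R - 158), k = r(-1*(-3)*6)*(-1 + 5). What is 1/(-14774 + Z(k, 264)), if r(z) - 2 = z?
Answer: -1/5590032 ≈ -1.7889e-7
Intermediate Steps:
r(z) = 2 + z
k = 80 (k = (2 - 1*(-3)*6)*(-1 + 5) = (2 + 3*6)*4 = (2 + 18)*4 = 20*4 = 80)
Z(E, R) = 158 + R - E*R² (Z(E, R) = R - ((E*R)*R - 158) = R - (E*R² - 158) = R - (-158 + E*R²) = R + (158 - E*R²) = 158 + R - E*R²)
1/(-14774 + Z(k, 264)) = 1/(-14774 + (158 + 264 - 1*80*264²)) = 1/(-14774 + (158 + 264 - 1*80*69696)) = 1/(-14774 + (158 + 264 - 5575680)) = 1/(-14774 - 5575258) = 1/(-5590032) = -1/5590032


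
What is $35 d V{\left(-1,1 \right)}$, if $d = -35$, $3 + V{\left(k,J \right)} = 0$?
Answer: $3675$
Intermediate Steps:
$V{\left(k,J \right)} = -3$ ($V{\left(k,J \right)} = -3 + 0 = -3$)
$35 d V{\left(-1,1 \right)} = 35 \left(-35\right) \left(-3\right) = \left(-1225\right) \left(-3\right) = 3675$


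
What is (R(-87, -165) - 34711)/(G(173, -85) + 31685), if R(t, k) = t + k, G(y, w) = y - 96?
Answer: -34963/31762 ≈ -1.1008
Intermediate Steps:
G(y, w) = -96 + y
R(t, k) = k + t
(R(-87, -165) - 34711)/(G(173, -85) + 31685) = ((-165 - 87) - 34711)/((-96 + 173) + 31685) = (-252 - 34711)/(77 + 31685) = -34963/31762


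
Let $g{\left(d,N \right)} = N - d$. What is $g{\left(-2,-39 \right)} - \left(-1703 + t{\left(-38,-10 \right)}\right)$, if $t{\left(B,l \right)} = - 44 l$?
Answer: $1226$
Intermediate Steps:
$g{\left(-2,-39 \right)} - \left(-1703 + t{\left(-38,-10 \right)}\right) = \left(-39 - -2\right) + \left(1703 - \left(-44\right) \left(-10\right)\right) = \left(-39 + 2\right) + \left(1703 - 440\right) = -37 + \left(1703 - 440\right) = -37 + 1263 = 1226$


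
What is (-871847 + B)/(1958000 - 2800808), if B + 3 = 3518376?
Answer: -1323263/421404 ≈ -3.1401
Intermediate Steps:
B = 3518373 (B = -3 + 3518376 = 3518373)
(-871847 + B)/(1958000 - 2800808) = (-871847 + 3518373)/(1958000 - 2800808) = 2646526/(-842808) = 2646526*(-1/842808) = -1323263/421404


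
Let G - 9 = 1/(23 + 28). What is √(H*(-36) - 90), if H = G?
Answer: 5*I*√4794/17 ≈ 20.364*I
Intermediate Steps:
G = 460/51 (G = 9 + 1/(23 + 28) = 9 + 1/51 = 460/51 ≈ 9.0196)
H = 460/51 ≈ 9.0196
√(H*(-36) - 90) = √((460/51)*(-36) - 90) = √(-5520/17 - 90) = √(-7050/17) = 5*I*√4794/17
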